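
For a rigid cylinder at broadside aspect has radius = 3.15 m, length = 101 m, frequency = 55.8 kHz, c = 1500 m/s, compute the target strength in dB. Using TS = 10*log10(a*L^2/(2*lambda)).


57.76 dB


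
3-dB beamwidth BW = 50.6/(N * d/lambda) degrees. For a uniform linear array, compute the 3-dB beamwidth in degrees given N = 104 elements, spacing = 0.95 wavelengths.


BW = 50.6 / (104 * 0.95) = 50.6 / 98.8 = 0.51

0.51 deg


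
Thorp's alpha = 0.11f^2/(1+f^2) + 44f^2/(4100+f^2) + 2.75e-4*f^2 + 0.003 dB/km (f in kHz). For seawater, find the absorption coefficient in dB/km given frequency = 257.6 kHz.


59.801 dB/km


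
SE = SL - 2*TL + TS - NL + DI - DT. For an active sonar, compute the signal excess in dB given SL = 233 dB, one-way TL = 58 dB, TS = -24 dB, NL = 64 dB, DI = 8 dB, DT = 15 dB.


SE = SL - 2*TL + TS - NL + DI - DT = 233 - 2*58 + (-24) - 64 + 8 - 15 = 22

22 dB


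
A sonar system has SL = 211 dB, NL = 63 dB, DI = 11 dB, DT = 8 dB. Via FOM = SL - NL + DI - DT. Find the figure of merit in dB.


151 dB


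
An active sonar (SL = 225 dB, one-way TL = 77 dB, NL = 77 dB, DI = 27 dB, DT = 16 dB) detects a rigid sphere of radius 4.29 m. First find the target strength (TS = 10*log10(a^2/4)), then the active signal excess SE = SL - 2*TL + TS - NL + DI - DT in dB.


Step 1: TS = 10*log10(4.29^2/4) = 6.63 dB
Step 2: SE = SL - 2*TL + TS - NL + DI - DT = 225 - 2*77 + (6.63) - 77 + 27 - 16 = 11.63

11.63 dB


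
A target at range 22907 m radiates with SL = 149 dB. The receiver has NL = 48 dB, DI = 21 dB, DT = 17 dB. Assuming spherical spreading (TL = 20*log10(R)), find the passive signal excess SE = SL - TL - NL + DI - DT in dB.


17.8 dB


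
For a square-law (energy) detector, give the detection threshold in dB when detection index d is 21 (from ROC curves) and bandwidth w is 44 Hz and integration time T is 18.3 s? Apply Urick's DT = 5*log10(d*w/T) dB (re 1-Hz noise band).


8.52 dB


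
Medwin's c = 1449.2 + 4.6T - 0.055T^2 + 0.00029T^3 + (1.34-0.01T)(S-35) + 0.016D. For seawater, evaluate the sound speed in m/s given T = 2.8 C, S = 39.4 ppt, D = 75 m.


c = 1449.2 + 4.6*2.8 - 0.055*2.8^2 + 0.00029*2.8^3 + (1.34 - 0.01*2.8)*(39.4 - 35) + 0.016*75 = 1468.63

1468.63 m/s


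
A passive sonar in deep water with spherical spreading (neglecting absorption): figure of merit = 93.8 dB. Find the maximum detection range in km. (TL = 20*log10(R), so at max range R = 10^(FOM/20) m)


48.98 km


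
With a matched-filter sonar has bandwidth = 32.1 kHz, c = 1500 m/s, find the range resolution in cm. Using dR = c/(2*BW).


dR = c/(2*BW) = 1500 / (2 * 32.1e3) = 0.0234 m = 2.34 cm

2.34 cm


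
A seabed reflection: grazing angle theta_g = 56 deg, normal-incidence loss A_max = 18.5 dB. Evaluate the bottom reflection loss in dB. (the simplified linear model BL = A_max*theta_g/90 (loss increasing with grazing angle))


11.51 dB


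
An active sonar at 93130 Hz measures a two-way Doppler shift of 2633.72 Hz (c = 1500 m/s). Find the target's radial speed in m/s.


21.21 m/s


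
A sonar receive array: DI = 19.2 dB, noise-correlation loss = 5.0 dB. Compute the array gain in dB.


14.2 dB


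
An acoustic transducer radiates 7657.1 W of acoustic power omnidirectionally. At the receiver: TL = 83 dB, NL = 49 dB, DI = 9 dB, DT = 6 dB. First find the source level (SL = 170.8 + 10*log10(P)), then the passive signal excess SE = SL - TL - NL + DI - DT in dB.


Step 1: SL = 170.8 + 10*log10(7657.1) = 209.64 dB
Step 2: SE = SL - TL - NL + DI - DT = 209.64 - 83 - 49 + 9 - 6 = 80.64

80.64 dB


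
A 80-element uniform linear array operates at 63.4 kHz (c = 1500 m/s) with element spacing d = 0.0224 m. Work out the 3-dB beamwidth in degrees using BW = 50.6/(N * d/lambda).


Step 1: lambda = 1500/63400 = 0.02366 m
Step 2: d/lambda = 0.0224/0.02366 = 0.9467
Step 3: BW = 50.6/(N * d/lambda) = 50.6/(80 * 0.9467) = 0.67

0.67 deg


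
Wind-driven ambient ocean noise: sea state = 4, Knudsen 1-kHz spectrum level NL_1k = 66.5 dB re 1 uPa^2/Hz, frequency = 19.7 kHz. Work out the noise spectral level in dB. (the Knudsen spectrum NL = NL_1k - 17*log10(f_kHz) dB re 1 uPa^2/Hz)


NL = NL_1k - 17*log10(f_kHz) = 66.5 - 17*log10(19.7) = 66.5 - (22.01) = 44.49

44.49 dB


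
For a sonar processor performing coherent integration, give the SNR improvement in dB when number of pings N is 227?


23.56 dB


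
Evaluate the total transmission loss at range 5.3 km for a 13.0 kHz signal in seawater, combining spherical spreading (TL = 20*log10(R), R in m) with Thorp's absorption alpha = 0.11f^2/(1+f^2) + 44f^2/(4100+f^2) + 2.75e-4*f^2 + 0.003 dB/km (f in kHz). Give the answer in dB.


Step 1 (Thorp): alpha = 0.11*169.0/(1+169.0) + 44*169.0/(4100+169.0) + 2.75e-4*169.0 + 0.003 = 1.9007 dB/km
Step 2: TL_spread = 20*log10(5300) = 74.49 dB
Step 3: TL_abs = alpha*R = 1.9007 * 5.3 = 10.07 dB
Step 4: TL_total = 74.49 + 10.07 = 84.56

84.56 dB


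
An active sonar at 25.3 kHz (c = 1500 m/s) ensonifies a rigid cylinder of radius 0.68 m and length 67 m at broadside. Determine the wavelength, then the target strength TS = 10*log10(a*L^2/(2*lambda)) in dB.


Step 1: lambda = c/f = 1500/25300 = 0.05929 m
Step 2: TS = 10*log10(a*L^2/(2*lambda)) = 10*log10(0.68*67^2/(2*0.05929)) = 44.11

44.11 dB


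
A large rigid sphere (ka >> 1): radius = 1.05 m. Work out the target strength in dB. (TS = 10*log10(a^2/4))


TS = 10*log10(1.05^2 / 4) = 10*log10(0.275625) = -5.6

-5.6 dB


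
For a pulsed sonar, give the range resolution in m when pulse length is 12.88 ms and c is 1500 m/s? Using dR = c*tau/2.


9.66 m


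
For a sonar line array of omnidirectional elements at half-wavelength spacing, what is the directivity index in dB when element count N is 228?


DI = 10*log10(228) = 23.58

23.58 dB


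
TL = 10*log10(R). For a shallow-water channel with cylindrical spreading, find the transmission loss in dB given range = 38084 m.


TL = 10*log10(38084) = 45.81

45.81 dB


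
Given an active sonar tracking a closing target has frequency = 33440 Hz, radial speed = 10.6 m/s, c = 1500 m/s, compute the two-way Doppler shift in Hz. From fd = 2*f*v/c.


fd = 2*f*v/c = 2 * 33440 * 10.6 / 1500 = 472.62

472.62 Hz


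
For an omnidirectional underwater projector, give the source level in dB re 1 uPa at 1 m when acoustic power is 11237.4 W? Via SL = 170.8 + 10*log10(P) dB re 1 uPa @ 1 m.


SL = 170.8 + 10*log10(11237.4) = 170.8 + 40.51 = 211.31

211.31 dB


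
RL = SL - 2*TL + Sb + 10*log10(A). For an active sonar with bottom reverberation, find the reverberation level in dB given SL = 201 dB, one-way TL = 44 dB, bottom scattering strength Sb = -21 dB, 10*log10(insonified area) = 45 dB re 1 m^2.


137 dB


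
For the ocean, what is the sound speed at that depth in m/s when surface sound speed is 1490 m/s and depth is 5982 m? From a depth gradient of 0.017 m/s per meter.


c = 1490 + 0.017 * 5982 = 1591.694

1591.694 m/s


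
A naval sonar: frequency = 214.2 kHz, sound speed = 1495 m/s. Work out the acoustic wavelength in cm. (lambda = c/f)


0.7 cm


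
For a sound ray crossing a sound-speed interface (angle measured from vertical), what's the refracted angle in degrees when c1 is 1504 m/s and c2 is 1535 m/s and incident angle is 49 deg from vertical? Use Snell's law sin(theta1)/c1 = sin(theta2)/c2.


sin(theta2) = (c2/c1)*sin(theta1) = (1535/1504)*sin(49 deg) = 0.77027
theta2 = arcsin(0.77027) = 50.38

50.38 deg


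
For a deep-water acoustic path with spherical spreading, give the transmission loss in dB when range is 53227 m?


94.52 dB


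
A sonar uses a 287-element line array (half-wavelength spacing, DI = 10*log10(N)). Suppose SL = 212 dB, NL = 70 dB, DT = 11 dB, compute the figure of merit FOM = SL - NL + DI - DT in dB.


Step 1: DI = 10*log10(287) = 24.58 dB
Step 2: FOM = SL - NL + DI - DT = 212 - 70 + 24.58 - 11 = 155.58

155.58 dB


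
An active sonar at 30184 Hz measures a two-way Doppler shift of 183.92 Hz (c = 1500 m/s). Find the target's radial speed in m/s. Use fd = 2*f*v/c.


From fd = 2*f*v/c, v = c*fd/(2*f) = 1500 * 183.92 / (2*30184) = 4.57

4.57 m/s


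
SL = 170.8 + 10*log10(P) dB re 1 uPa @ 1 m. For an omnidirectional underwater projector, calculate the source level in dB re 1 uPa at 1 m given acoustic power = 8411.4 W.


SL = 170.8 + 10*log10(8411.4) = 170.8 + 39.25 = 210.05

210.05 dB


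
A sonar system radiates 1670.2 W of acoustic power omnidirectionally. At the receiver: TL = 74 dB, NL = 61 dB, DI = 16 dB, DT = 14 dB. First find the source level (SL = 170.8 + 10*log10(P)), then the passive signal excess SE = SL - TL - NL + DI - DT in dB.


Step 1: SL = 170.8 + 10*log10(1670.2) = 203.03 dB
Step 2: SE = SL - TL - NL + DI - DT = 203.03 - 74 - 61 + 16 - 14 = 70.03

70.03 dB


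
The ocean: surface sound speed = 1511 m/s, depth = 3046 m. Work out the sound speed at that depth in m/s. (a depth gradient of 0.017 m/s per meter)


c = 1511 + 0.017 * 3046 = 1562.782

1562.782 m/s


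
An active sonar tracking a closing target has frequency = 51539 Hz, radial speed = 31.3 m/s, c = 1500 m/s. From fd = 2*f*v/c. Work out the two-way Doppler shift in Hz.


fd = 2*f*v/c = 2 * 51539 * 31.3 / 1500 = 2150.89

2150.89 Hz


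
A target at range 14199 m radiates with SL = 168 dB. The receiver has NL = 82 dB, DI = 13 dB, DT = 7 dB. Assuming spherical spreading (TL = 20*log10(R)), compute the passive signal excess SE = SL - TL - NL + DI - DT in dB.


8.95 dB


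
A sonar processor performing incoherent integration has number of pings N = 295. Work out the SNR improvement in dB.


12.35 dB


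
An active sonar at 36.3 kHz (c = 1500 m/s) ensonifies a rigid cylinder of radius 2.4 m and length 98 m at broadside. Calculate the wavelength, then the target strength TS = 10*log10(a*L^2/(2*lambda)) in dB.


Step 1: lambda = c/f = 1500/36300 = 0.04132 m
Step 2: TS = 10*log10(a*L^2/(2*lambda)) = 10*log10(2.4*98^2/(2*0.04132)) = 54.45

54.45 dB


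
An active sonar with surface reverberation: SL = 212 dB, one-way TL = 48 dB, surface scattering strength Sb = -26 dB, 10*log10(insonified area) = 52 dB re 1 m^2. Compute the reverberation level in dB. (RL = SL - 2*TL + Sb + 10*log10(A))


RL = SL - 2*TL + Sb + 10*log10(A) = 212 - 2*48 + (-26) + 52 = 142

142 dB


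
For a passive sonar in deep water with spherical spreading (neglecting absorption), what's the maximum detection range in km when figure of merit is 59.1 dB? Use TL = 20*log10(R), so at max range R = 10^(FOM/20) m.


0.9 km


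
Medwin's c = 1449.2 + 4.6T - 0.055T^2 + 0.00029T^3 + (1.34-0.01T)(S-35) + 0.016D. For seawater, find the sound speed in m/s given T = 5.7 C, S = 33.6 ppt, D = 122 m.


c = 1449.2 + 4.6*5.7 - 0.055*5.7^2 + 0.00029*5.7^3 + (1.34 - 0.01*5.7)*(33.6 - 35) + 0.016*122 = 1473.84

1473.84 m/s


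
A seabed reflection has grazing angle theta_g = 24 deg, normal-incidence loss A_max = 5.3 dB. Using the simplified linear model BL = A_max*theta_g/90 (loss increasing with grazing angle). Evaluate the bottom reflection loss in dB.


1.41 dB


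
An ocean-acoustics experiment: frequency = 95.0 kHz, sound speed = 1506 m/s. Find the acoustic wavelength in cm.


lambda = c/f = 1506 / 95000 = 0.0159 m = 1.59 cm

1.59 cm


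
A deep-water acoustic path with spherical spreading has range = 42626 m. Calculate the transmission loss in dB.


TL = 20*log10(42626) = 92.59

92.59 dB


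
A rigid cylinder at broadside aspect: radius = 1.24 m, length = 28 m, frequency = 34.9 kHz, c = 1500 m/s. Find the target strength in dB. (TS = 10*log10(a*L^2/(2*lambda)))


40.53 dB


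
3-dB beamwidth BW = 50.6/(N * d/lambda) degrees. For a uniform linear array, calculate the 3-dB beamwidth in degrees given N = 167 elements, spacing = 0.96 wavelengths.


BW = 50.6 / (167 * 0.96) = 50.6 / 160.32 = 0.32

0.32 deg


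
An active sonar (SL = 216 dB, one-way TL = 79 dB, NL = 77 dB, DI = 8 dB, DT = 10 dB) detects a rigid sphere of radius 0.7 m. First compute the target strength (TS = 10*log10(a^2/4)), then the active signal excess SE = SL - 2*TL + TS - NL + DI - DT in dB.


Step 1: TS = 10*log10(0.7^2/4) = -9.12 dB
Step 2: SE = SL - 2*TL + TS - NL + DI - DT = 216 - 2*79 + (-9.12) - 77 + 8 - 10 = -30.12

-30.12 dB


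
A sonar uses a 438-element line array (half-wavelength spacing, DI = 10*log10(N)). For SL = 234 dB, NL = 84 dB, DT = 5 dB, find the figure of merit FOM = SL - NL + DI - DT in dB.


Step 1: DI = 10*log10(438) = 26.41 dB
Step 2: FOM = SL - NL + DI - DT = 234 - 84 + 26.41 - 5 = 171.41

171.41 dB


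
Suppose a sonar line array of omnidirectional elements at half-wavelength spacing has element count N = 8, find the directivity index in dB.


DI = 10*log10(8) = 9.03

9.03 dB


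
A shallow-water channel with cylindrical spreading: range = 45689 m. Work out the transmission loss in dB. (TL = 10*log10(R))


46.6 dB


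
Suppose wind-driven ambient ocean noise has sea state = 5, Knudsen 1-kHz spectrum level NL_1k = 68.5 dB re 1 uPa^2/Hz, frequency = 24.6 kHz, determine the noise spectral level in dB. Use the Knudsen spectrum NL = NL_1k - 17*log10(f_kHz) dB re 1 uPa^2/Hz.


NL = NL_1k - 17*log10(f_kHz) = 68.5 - 17*log10(24.6) = 68.5 - (23.65) = 44.85

44.85 dB


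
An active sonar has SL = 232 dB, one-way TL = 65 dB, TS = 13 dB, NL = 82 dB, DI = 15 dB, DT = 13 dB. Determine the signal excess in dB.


SE = SL - 2*TL + TS - NL + DI - DT = 232 - 2*65 + (13) - 82 + 15 - 13 = 35

35 dB


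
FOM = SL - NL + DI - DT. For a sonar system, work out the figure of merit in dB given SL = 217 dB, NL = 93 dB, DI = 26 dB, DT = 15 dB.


FOM = SL - NL + DI - DT = 217 - 93 + 26 - 15 = 135

135 dB


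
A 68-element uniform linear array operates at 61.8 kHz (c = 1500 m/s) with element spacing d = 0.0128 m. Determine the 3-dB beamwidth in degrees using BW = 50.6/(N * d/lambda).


1.41 deg


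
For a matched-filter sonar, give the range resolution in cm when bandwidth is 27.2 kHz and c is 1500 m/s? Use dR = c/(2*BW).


2.76 cm


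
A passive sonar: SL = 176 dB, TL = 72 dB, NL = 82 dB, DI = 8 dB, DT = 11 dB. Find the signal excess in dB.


SE = SL - TL - NL + DI - DT = 176 - 72 - 82 + 8 - 11 = 19

19 dB


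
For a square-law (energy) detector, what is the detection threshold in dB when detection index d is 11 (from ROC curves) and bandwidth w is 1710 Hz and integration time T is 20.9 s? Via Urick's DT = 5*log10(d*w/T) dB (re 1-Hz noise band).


14.77 dB


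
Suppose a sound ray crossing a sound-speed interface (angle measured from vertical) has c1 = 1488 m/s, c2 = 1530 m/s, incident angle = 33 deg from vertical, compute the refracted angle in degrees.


sin(theta2) = (c2/c1)*sin(theta1) = (1530/1488)*sin(33 deg) = 0.56001
theta2 = arcsin(0.56001) = 34.06

34.06 deg


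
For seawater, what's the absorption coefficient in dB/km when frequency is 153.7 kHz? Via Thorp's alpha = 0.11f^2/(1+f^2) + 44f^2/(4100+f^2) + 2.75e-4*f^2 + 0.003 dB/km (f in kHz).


44.102 dB/km


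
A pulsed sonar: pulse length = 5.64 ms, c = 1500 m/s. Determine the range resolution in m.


dR = c*tau/2 = 1500 * 5.64e-3 / 2 = 4.23

4.23 m


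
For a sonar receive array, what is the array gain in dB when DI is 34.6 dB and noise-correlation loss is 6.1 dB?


28.5 dB


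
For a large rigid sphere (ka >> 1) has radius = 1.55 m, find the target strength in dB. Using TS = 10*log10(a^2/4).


-2.21 dB


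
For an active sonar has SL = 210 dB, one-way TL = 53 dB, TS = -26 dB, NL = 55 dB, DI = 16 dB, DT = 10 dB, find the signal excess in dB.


SE = SL - 2*TL + TS - NL + DI - DT = 210 - 2*53 + (-26) - 55 + 16 - 10 = 29

29 dB


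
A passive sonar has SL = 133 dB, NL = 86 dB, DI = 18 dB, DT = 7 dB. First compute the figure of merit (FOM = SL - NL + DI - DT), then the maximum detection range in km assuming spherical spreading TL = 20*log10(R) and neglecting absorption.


Step 1: FOM = SL - NL + DI - DT = 133 - 86 + 18 - 7 = 58 dB
Step 2: at max range FOM = TL = 20*log10(R), so R = 10^(58/20) = 794.33 m = 0.79 km

0.79 km


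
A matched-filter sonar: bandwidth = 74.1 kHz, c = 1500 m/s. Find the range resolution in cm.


dR = c/(2*BW) = 1500 / (2 * 74.1e3) = 0.0101 m = 1.01 cm

1.01 cm


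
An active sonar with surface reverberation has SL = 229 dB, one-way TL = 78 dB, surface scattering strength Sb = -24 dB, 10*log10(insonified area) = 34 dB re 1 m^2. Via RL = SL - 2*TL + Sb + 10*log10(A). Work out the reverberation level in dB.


RL = SL - 2*TL + Sb + 10*log10(A) = 229 - 2*78 + (-24) + 34 = 83

83 dB


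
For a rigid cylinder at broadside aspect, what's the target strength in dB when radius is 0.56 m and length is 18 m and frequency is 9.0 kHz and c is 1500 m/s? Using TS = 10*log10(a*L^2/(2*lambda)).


lambda = 1500/9000 = 0.16667 m
TS = 10*log10(0.56*18^2/(2*0.16667)) = 27.36

27.36 dB


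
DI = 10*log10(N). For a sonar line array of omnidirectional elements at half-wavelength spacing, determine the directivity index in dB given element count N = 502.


DI = 10*log10(502) = 27.01

27.01 dB


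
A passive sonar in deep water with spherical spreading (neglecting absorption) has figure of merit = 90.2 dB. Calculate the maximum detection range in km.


32.36 km


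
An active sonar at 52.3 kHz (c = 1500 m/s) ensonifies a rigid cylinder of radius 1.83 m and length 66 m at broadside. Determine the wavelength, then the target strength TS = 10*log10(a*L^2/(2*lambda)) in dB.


Step 1: lambda = c/f = 1500/52300 = 0.02868 m
Step 2: TS = 10*log10(a*L^2/(2*lambda)) = 10*log10(1.83*66^2/(2*0.02868)) = 51.43

51.43 dB


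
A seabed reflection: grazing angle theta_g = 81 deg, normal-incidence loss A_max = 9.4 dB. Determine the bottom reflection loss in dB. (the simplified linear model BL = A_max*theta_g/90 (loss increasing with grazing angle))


8.46 dB


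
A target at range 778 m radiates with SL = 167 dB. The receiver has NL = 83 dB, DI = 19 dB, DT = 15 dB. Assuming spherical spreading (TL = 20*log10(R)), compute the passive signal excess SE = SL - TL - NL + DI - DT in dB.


Step 1: TL = 20*log10(778) = 57.82 dB
Step 2: SE = 167 - 57.82 - 83 + 19 - 15 = 30.18

30.18 dB


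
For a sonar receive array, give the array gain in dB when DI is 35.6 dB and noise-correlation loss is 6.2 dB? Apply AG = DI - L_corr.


AG = DI - L_corr = 35.6 - 6.2 = 29.4

29.4 dB


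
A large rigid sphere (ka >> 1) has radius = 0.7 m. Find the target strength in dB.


TS = 10*log10(0.7^2 / 4) = 10*log10(0.1225) = -9.12

-9.12 dB


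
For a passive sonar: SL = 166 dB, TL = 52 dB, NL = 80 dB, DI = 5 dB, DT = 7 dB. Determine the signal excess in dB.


SE = SL - TL - NL + DI - DT = 166 - 52 - 80 + 5 - 7 = 32

32 dB


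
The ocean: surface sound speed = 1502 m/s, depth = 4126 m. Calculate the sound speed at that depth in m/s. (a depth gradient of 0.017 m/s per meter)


1572.142 m/s


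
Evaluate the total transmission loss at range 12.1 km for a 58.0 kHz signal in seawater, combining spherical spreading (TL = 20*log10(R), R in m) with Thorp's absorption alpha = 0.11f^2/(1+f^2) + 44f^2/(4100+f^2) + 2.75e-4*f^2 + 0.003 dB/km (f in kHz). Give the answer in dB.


Step 1 (Thorp): alpha = 0.11*3364.0/(1+3364.0) + 44*3364.0/(4100+3364.0) + 2.75e-4*3364.0 + 0.003 = 20.8687 dB/km
Step 2: TL_spread = 20*log10(12100) = 81.66 dB
Step 3: TL_abs = alpha*R = 20.8687 * 12.1 = 252.51 dB
Step 4: TL_total = 81.66 + 252.51 = 334.17

334.17 dB


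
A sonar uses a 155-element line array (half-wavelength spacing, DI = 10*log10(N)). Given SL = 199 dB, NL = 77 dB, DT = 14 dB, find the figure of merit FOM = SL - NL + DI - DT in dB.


Step 1: DI = 10*log10(155) = 21.9 dB
Step 2: FOM = SL - NL + DI - DT = 199 - 77 + 21.9 - 14 = 129.9

129.9 dB


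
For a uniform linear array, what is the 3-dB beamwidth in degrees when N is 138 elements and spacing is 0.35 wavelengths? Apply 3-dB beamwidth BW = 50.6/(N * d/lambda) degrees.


1.05 deg


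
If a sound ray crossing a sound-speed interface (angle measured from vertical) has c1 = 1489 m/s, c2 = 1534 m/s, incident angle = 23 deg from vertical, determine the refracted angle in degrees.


sin(theta2) = (c2/c1)*sin(theta1) = (1534/1489)*sin(23 deg) = 0.40254
theta2 = arcsin(0.40254) = 23.74

23.74 deg


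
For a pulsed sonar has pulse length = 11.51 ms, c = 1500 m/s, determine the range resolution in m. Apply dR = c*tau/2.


dR = c*tau/2 = 1500 * 11.51e-3 / 2 = 8.6325

8.6325 m


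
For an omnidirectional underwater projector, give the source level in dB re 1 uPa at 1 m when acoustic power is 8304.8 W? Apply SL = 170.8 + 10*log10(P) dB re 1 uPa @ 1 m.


SL = 170.8 + 10*log10(8304.8) = 170.8 + 39.19 = 209.99

209.99 dB


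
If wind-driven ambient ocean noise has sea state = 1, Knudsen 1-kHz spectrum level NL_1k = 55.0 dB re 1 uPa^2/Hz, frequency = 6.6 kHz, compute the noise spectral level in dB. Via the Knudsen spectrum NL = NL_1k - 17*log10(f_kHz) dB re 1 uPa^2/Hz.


NL = NL_1k - 17*log10(f_kHz) = 55.0 - 17*log10(6.6) = 55.0 - (13.93) = 41.07

41.07 dB


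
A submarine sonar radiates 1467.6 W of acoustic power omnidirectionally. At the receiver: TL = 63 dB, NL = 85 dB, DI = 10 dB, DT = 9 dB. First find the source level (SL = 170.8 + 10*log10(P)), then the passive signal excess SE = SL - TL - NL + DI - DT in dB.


Step 1: SL = 170.8 + 10*log10(1467.6) = 202.47 dB
Step 2: SE = SL - TL - NL + DI - DT = 202.47 - 63 - 85 + 10 - 9 = 55.47

55.47 dB


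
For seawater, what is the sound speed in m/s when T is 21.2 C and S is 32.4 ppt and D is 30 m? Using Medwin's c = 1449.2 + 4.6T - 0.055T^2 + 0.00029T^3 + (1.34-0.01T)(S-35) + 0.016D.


c = 1449.2 + 4.6*21.2 - 0.055*21.2^2 + 0.00029*21.2^3 + (1.34 - 0.01*21.2)*(32.4 - 35) + 0.016*30 = 1522.31

1522.31 m/s


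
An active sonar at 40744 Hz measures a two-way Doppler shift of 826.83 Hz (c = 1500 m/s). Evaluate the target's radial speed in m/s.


15.22 m/s


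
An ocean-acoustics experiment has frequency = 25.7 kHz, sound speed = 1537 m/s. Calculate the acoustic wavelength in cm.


lambda = c/f = 1537 / 25700 = 0.0598 m = 5.98 cm

5.98 cm


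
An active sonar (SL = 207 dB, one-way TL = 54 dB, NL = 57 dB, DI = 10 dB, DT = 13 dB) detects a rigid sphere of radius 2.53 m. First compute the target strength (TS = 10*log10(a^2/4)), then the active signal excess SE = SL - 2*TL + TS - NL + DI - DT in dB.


Step 1: TS = 10*log10(2.53^2/4) = 2.04 dB
Step 2: SE = SL - 2*TL + TS - NL + DI - DT = 207 - 2*54 + (2.04) - 57 + 10 - 13 = 41.04

41.04 dB


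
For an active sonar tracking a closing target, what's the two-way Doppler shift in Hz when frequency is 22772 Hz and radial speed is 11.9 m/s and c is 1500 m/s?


fd = 2*f*v/c = 2 * 22772 * 11.9 / 1500 = 361.32

361.32 Hz


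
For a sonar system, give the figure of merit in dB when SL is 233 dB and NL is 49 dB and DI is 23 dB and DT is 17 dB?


FOM = SL - NL + DI - DT = 233 - 49 + 23 - 17 = 190

190 dB


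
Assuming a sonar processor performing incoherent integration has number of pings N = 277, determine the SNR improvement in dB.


12.21 dB


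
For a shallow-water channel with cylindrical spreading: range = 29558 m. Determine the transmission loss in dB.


44.71 dB


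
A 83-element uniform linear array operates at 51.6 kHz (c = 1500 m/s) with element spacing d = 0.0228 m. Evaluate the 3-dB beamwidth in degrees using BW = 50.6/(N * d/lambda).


0.78 deg


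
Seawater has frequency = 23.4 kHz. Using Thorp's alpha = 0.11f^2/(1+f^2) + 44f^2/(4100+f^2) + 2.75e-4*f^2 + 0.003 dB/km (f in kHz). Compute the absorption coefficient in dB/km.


5.447 dB/km


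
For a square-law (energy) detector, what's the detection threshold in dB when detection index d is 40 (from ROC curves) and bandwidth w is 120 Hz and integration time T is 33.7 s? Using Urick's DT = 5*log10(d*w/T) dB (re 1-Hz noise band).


DT = 5*log10(d*w/T) = 5*log10(40 * 120 / 33.7) = 5*log10(142.43) = 10.77

10.77 dB


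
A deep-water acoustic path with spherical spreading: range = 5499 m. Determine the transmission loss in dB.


TL = 20*log10(5499) = 74.81

74.81 dB


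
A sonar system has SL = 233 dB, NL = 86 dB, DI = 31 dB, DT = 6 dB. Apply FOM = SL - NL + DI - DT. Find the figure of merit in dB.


FOM = SL - NL + DI - DT = 233 - 86 + 31 - 6 = 172

172 dB


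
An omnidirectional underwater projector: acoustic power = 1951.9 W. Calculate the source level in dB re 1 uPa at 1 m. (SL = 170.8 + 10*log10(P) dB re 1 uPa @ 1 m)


SL = 170.8 + 10*log10(1951.9) = 170.8 + 32.9 = 203.7

203.7 dB


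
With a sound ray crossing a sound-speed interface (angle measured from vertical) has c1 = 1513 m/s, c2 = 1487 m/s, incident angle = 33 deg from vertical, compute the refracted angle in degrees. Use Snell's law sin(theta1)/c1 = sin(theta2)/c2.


sin(theta2) = (c2/c1)*sin(theta1) = (1487/1513)*sin(33 deg) = 0.53528
theta2 = arcsin(0.53528) = 32.36

32.36 deg


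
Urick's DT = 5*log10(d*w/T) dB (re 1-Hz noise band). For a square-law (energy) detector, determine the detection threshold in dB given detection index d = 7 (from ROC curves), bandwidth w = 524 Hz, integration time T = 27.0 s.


DT = 5*log10(d*w/T) = 5*log10(7 * 524 / 27.0) = 5*log10(135.85) = 10.67

10.67 dB


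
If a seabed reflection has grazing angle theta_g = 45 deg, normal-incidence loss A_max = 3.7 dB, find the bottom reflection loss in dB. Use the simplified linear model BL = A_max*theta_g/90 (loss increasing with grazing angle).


BL = A_max * theta_g / 90 = 3.7 * 45 / 90 = 1.85

1.85 dB


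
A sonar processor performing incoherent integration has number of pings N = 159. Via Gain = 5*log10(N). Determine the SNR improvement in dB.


Gain = 5*log10(159) = 11.01

11.01 dB


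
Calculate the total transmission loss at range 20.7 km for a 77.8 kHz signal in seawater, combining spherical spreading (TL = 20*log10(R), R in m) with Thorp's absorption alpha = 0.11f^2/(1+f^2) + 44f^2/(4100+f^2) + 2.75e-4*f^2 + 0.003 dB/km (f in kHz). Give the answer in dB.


Step 1 (Thorp): alpha = 0.11*6052.84/(1+6052.84) + 44*6052.84/(4100+6052.84) + 2.75e-4*6052.84 + 0.003 = 28.0091 dB/km
Step 2: TL_spread = 20*log10(20700) = 86.32 dB
Step 3: TL_abs = alpha*R = 28.0091 * 20.7 = 579.79 dB
Step 4: TL_total = 86.32 + 579.79 = 666.11

666.11 dB


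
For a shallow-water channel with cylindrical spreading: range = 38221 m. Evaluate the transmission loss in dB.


45.82 dB


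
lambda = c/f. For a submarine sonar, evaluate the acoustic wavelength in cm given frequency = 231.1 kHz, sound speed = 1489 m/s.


lambda = c/f = 1489 / 231100 = 0.0064 m = 0.64 cm

0.64 cm


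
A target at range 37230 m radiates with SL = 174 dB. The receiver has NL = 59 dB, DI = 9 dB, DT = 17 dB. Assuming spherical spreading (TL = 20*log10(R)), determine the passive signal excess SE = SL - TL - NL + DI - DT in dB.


Step 1: TL = 20*log10(37230) = 91.42 dB
Step 2: SE = 174 - 91.42 - 59 + 9 - 17 = 15.58

15.58 dB


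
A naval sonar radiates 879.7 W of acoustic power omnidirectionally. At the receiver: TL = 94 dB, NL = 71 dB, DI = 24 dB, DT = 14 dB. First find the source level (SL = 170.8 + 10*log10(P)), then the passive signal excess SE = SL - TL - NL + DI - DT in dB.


Step 1: SL = 170.8 + 10*log10(879.7) = 200.24 dB
Step 2: SE = SL - TL - NL + DI - DT = 200.24 - 94 - 71 + 24 - 14 = 45.24

45.24 dB


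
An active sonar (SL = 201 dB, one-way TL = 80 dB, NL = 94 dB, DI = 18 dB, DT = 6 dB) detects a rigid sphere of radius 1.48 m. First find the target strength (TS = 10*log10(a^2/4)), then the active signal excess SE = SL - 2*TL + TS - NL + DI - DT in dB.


Step 1: TS = 10*log10(1.48^2/4) = -2.62 dB
Step 2: SE = SL - 2*TL + TS - NL + DI - DT = 201 - 2*80 + (-2.62) - 94 + 18 - 6 = -43.62

-43.62 dB


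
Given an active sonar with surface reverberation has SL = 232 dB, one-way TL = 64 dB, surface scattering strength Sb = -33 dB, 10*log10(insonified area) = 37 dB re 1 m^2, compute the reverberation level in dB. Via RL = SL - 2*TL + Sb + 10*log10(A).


108 dB


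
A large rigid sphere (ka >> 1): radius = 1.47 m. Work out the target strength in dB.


TS = 10*log10(1.47^2 / 4) = 10*log10(0.540225) = -2.67

-2.67 dB


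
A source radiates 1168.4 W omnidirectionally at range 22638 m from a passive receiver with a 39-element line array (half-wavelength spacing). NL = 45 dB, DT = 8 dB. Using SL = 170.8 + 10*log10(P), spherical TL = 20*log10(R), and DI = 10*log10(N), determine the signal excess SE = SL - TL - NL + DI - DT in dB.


Step 1: SL = 170.8 + 10*log10(1168.4) = 201.48 dB
Step 2: TL = 20*log10(22638) = 87.1 dB
Step 3: DI = 10*log10(39) = 15.91 dB
Step 4: SE = SL - TL - NL + DI - DT = 201.48 - 87.1 - 45 + 15.91 - 8 = 77.29

77.29 dB


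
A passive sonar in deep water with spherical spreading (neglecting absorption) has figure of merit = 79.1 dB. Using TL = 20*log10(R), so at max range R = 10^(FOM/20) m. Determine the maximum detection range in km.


At max range FOM = TL, so 20*log10(R) = 79.1
R = 10^(79.1/20) = 9015.71 m = 9.02 km

9.02 km


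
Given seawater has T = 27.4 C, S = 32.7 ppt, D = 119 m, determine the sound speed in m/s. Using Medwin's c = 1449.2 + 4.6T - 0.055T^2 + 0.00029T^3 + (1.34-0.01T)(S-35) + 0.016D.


c = 1449.2 + 4.6*27.4 - 0.055*27.4^2 + 0.00029*27.4^3 + (1.34 - 0.01*27.4)*(32.7 - 35) + 0.016*119 = 1539.37

1539.37 m/s


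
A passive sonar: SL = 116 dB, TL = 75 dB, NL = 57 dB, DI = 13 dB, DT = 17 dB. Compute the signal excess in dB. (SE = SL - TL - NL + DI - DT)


SE = SL - TL - NL + DI - DT = 116 - 75 - 57 + 13 - 17 = -20

-20 dB


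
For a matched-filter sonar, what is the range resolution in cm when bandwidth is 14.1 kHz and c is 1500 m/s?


dR = c/(2*BW) = 1500 / (2 * 14.1e3) = 0.0532 m = 5.32 cm

5.32 cm


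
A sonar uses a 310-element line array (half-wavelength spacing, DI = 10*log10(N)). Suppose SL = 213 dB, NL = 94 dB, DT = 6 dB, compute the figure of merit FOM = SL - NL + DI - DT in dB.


Step 1: DI = 10*log10(310) = 24.91 dB
Step 2: FOM = SL - NL + DI - DT = 213 - 94 + 24.91 - 6 = 137.91

137.91 dB


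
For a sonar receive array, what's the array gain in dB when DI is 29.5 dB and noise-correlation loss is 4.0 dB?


AG = DI - L_corr = 29.5 - 4.0 = 25.5

25.5 dB


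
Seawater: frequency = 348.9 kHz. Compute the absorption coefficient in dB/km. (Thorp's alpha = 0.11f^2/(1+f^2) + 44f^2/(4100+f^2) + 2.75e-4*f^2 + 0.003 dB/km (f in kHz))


76.155 dB/km


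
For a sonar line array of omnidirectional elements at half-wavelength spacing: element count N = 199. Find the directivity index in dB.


DI = 10*log10(199) = 22.99

22.99 dB


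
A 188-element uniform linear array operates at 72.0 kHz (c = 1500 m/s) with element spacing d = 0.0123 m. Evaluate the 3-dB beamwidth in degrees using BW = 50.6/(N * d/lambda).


Step 1: lambda = 1500/72000 = 0.02083 m
Step 2: d/lambda = 0.0123/0.02083 = 0.5905
Step 3: BW = 50.6/(N * d/lambda) = 50.6/(188 * 0.5905) = 0.46

0.46 deg


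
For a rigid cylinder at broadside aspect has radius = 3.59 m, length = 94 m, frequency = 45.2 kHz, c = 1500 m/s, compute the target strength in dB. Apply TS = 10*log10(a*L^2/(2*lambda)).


lambda = 1500/45200 = 0.03319 m
TS = 10*log10(3.59*94^2/(2*0.03319)) = 56.79

56.79 dB


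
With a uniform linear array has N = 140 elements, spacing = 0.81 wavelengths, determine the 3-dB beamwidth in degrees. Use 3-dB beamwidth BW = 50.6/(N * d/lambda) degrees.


BW = 50.6 / (140 * 0.81) = 50.6 / 113.4 = 0.45

0.45 deg


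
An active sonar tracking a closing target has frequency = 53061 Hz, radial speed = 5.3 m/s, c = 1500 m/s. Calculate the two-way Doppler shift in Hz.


fd = 2*f*v/c = 2 * 53061 * 5.3 / 1500 = 374.96

374.96 Hz


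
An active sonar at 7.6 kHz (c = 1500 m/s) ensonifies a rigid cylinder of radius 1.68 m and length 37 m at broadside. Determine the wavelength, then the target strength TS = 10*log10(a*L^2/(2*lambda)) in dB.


Step 1: lambda = c/f = 1500/7600 = 0.19737 m
Step 2: TS = 10*log10(a*L^2/(2*lambda)) = 10*log10(1.68*37^2/(2*0.19737)) = 37.65

37.65 dB


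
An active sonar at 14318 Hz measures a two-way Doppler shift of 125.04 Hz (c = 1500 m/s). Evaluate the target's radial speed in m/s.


6.55 m/s


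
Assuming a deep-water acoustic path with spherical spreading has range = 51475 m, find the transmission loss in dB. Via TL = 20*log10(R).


94.23 dB


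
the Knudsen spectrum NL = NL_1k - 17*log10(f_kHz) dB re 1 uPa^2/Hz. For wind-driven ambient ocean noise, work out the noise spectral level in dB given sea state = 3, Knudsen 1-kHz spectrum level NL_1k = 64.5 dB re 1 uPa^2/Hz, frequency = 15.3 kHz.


NL = NL_1k - 17*log10(f_kHz) = 64.5 - 17*log10(15.3) = 64.5 - (20.14) = 44.36

44.36 dB


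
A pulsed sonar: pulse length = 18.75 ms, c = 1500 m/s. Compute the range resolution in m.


14.0625 m


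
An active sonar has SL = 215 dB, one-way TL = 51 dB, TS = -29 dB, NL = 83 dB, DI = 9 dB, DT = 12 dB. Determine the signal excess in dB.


-2 dB


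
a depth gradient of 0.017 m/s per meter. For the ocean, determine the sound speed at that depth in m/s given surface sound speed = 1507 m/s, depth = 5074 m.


c = 1507 + 0.017 * 5074 = 1593.258

1593.258 m/s


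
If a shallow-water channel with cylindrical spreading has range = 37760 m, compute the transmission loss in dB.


TL = 10*log10(37760) = 45.77

45.77 dB


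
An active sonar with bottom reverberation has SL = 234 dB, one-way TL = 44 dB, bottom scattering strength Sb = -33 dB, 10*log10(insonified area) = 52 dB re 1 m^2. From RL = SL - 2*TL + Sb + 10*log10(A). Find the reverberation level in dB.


RL = SL - 2*TL + Sb + 10*log10(A) = 234 - 2*44 + (-33) + 52 = 165

165 dB


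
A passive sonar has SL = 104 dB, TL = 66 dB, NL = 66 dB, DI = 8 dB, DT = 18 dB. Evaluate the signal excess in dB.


SE = SL - TL - NL + DI - DT = 104 - 66 - 66 + 8 - 18 = -38

-38 dB


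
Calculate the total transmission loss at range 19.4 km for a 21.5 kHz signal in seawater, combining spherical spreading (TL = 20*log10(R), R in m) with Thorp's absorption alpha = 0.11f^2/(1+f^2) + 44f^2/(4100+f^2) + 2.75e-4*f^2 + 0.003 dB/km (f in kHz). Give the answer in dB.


176.9 dB


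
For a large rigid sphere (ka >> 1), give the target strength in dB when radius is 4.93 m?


TS = 10*log10(4.93^2 / 4) = 10*log10(6.076225) = 7.84

7.84 dB


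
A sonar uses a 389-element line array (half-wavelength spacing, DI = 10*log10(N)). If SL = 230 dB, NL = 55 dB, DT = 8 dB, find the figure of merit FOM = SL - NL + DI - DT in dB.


Step 1: DI = 10*log10(389) = 25.9 dB
Step 2: FOM = SL - NL + DI - DT = 230 - 55 + 25.9 - 8 = 192.9

192.9 dB


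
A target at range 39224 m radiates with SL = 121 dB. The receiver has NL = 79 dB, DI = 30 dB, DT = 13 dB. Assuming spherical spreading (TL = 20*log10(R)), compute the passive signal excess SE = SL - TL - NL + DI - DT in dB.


Step 1: TL = 20*log10(39224) = 91.87 dB
Step 2: SE = 121 - 91.87 - 79 + 30 - 13 = -32.87

-32.87 dB


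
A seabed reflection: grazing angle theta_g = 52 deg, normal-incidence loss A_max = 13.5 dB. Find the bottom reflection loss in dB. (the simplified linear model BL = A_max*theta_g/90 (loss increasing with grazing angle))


BL = A_max * theta_g / 90 = 13.5 * 52 / 90 = 7.8

7.8 dB


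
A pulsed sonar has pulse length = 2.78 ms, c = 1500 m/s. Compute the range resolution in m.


2.085 m


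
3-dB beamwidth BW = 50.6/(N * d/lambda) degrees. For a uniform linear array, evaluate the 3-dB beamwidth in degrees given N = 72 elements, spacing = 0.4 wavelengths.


BW = 50.6 / (72 * 0.4) = 50.6 / 28.8 = 1.76

1.76 deg


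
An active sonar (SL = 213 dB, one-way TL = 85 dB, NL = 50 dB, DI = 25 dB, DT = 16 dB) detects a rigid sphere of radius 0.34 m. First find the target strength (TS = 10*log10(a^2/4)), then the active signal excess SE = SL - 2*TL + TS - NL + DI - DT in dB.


Step 1: TS = 10*log10(0.34^2/4) = -15.39 dB
Step 2: SE = SL - 2*TL + TS - NL + DI - DT = 213 - 2*85 + (-15.39) - 50 + 25 - 16 = -13.39

-13.39 dB


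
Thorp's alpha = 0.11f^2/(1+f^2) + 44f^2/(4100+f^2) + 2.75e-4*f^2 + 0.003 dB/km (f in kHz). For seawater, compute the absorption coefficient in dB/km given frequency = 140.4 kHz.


41.958 dB/km


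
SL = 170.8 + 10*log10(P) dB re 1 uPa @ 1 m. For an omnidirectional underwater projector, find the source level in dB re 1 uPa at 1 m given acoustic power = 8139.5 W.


SL = 170.8 + 10*log10(8139.5) = 170.8 + 39.11 = 209.91

209.91 dB


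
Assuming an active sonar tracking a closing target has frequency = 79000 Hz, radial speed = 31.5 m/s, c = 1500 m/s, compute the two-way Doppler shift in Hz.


3318.0 Hz


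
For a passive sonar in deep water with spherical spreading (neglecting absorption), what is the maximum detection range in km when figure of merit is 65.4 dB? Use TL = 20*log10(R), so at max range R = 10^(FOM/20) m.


At max range FOM = TL, so 20*log10(R) = 65.4
R = 10^(65.4/20) = 1862.09 m = 1.86 km

1.86 km


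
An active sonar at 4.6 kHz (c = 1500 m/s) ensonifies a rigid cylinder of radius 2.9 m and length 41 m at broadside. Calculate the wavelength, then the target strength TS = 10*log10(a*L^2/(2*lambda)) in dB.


Step 1: lambda = c/f = 1500/4600 = 0.32609 m
Step 2: TS = 10*log10(a*L^2/(2*lambda)) = 10*log10(2.9*41^2/(2*0.32609)) = 38.74

38.74 dB


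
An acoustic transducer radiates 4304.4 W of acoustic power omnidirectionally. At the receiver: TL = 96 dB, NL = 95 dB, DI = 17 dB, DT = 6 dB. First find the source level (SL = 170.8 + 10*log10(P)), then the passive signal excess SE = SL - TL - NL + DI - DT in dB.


Step 1: SL = 170.8 + 10*log10(4304.4) = 207.14 dB
Step 2: SE = SL - TL - NL + DI - DT = 207.14 - 96 - 95 + 17 - 6 = 27.14

27.14 dB


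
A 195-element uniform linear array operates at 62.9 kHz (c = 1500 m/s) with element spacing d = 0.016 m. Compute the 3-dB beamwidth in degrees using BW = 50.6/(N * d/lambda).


Step 1: lambda = 1500/62900 = 0.02385 m
Step 2: d/lambda = 0.016/0.02385 = 0.6709
Step 3: BW = 50.6/(N * d/lambda) = 50.6/(195 * 0.6709) = 0.39

0.39 deg


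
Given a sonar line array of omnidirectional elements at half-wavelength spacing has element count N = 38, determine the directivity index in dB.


DI = 10*log10(38) = 15.8

15.8 dB


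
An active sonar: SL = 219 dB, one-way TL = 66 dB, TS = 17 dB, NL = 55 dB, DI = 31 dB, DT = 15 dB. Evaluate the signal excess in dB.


65 dB


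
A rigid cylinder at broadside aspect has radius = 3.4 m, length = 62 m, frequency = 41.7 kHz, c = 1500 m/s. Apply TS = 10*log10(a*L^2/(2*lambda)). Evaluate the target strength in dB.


lambda = 1500/41700 = 0.03597 m
TS = 10*log10(3.4*62^2/(2*0.03597)) = 52.59

52.59 dB


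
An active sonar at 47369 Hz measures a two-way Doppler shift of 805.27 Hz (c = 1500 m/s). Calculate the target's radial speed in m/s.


From fd = 2*f*v/c, v = c*fd/(2*f) = 1500 * 805.27 / (2*47369) = 12.75

12.75 m/s


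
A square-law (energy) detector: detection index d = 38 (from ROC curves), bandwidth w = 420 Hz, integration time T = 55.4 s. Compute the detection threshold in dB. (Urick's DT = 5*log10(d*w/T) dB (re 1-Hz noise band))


12.3 dB


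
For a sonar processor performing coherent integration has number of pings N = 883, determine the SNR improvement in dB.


Gain = 10*log10(883) = 29.46

29.46 dB


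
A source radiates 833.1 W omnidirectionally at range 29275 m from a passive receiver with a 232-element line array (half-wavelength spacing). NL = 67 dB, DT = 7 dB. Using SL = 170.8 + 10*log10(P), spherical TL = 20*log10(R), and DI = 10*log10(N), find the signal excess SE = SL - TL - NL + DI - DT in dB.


60.33 dB
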